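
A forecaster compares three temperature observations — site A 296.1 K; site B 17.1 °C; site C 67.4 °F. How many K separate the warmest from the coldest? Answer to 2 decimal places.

site A: 296.1 K = 22.950 °C.
site C: 67.4 °F = 19.667 °C.
Spread: 22.950 − 17.100 = 5.850 °C.

5.85 K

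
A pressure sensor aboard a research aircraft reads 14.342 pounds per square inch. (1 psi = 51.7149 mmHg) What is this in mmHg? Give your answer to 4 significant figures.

741.7 mmHg

1 psi = 51.7149 mmHg, so 14.342 × 51.7149 = 741.7 mmHg.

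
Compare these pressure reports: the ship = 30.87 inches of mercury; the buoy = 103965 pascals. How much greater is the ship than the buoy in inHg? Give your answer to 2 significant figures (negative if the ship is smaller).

the buoy: 103965 Pa = 30.7008 inHg.
Difference: 30.8700 − 30.7008 = 0.17 inHg.

0.17 inHg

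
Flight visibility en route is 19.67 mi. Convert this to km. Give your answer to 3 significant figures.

1 SM = 1.60934 km, so 19.67 × 1.60934 = 31.7 km.

31.7 km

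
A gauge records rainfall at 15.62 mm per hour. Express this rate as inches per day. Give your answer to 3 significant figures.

15.62 mm/hour × 0.0393701 in/mm × 24 hour/day = 14.8 in/day.

14.8 in/day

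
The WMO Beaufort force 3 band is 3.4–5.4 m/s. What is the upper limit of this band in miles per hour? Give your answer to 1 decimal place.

12.1 mph

3.4–5.4 m/s × 2.237 = 7.6–12.1 mph.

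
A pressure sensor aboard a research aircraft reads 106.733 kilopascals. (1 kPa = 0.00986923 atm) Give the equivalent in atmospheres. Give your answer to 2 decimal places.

1 kPa = 0.00986923 atm, so 106.733 × 0.00986923 = 1.05 atm.

1.05 atm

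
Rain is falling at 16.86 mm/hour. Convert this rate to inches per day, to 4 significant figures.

16.86 mm/hour × 0.0393701 in/mm × 24 hour/day = 15.93 in/day.

15.93 in/day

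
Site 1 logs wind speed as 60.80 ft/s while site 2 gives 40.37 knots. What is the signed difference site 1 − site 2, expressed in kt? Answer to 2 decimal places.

site 1: 60.80 ft/s = 36.0230 kt.
Difference: 36.0230 − 40.3700 = -4.35 kt.

-4.35 kt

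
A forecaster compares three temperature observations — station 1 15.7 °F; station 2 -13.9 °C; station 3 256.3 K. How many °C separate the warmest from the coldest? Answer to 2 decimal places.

7.79 °C

station 1: 15.7 °F = -9.056 °C.
station 3: 256.3 K = -16.850 °C.
Spread: (-9.056) − (-16.850) = 7.794 °C.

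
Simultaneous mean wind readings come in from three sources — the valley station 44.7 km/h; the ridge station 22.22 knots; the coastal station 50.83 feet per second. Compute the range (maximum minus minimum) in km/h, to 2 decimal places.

14.62 km/h

the ridge station: 22.22 kt = 41.1514 km/h.
the coastal station: 50.83 ft/s = 55.7747 km/h.
Spread: 55.7747 − 41.1514 = 14.62 km/h.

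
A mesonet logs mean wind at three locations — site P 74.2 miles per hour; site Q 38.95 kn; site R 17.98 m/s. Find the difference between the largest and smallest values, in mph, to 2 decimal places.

site Q: 38.95 kt = 44.8229 mph.
site R: 17.98 m/s = 40.2201 mph.
Spread: 74.2000 − 40.2201 = 33.98 mph.

33.98 mph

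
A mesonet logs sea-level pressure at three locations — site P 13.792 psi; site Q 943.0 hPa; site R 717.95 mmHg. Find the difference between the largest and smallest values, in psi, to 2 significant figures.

0.21 psi

site Q: 943.0 hPa = 13.6771 psi.
site R: 717.95 mmHg = 13.8828 psi.
Spread: 13.8828 − 13.6771 = 0.21 psi.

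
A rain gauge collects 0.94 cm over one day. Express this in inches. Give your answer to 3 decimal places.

1 cm = 0.393701 in, so 0.94 × 0.393701 = 0.370 in.

0.370 in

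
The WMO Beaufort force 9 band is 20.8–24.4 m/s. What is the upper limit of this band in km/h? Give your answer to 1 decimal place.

20.8–24.4 m/s × 3.6 = 74.9–87.8 km/h.

87.8 km/h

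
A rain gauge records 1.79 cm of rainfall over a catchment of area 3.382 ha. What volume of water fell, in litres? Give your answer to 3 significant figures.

Depth: 1.79 cm × 10 = 17.9 mm.
Area: 3.382 ha = 33820 m².
1 mm over 1 m² is 1 L, so volume = 17.9 × 33820 = 605378 L ≈ 605000 L.

605000 litres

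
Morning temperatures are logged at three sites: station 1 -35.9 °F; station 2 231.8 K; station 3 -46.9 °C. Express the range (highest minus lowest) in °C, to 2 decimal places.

station 1: -35.9 °F = -37.722 °C.
station 2: 231.8 K = -41.350 °C.
Spread: (-37.722) − (-46.900) = 9.178 °C.

9.18 °C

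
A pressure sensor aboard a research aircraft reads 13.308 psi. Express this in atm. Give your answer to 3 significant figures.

0.906 atm

1 psi = 0.068046 atm, so 13.308 × 0.068046 = 0.906 atm.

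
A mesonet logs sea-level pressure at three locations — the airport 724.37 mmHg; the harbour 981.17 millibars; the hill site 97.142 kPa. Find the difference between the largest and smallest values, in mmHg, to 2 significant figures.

the harbour: 981.17 mb = 735.94 mmHg.
the hill site: 97.142 kPa = 728.62 mmHg.
Spread: 735.94 − 724.37 = 12 mmHg.

12 mmHg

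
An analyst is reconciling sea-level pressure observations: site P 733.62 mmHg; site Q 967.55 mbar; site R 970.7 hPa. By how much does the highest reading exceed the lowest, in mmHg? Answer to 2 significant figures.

site Q: 967.55 mb = 725.722 mmHg.
site R: 970.7 hPa = 728.085 mmHg.
Spread: 733.620 − 725.722 = 7.9 mmHg.

7.9 mmHg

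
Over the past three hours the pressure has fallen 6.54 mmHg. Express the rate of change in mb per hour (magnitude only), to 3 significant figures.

6.54 mmHg / 3 h × 1.33322 mb/mmHg = 2.91 mb/h.

2.91 mb per hour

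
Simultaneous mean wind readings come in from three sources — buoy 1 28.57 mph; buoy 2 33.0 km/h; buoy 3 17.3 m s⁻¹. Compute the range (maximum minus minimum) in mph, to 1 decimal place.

18.2 mph

buoy 2: 33.0 km/h = 20.505 mph.
buoy 3: 17.3 m/s = 38.699 mph.
Spread: 38.699 − 20.505 = 18.2 mph.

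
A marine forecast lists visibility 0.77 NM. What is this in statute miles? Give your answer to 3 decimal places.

0.886 SM

1 nmi = 1.15078 SM, so 0.77 × 1.15078 = 0.886 SM.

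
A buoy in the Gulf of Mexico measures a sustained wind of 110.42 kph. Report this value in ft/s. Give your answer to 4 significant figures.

1 km/h = 0.911344 ft/s, so 110.42 × 0.911344 = 100.6 ft/s.

100.6 ft/s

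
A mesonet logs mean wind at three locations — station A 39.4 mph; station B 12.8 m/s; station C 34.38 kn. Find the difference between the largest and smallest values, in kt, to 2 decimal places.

station A: 39.4 mph = 34.2377 kt.
station B: 12.8 m/s = 24.8812 kt.
Spread: 34.3800 − 24.8812 = 9.50 kt.

9.50 kt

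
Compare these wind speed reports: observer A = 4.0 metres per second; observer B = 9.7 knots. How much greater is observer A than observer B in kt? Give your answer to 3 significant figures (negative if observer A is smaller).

observer A: 4.0 m/s = 7.7754 kt.
Difference: 7.7754 − 9.7000 = -1.92 kt.

-1.92 kt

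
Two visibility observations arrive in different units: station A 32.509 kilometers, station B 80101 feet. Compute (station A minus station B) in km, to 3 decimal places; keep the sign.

8.094 km

station B: 80101 ft = 24.41478 km.
Difference: 32.50900 − 24.41478 = 8.094 km.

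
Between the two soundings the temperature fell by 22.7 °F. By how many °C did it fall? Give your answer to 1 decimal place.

12.6 °C

A change of 1 °C equals a change of 1.8 °F: Δ°C = 22.7 × 0.5556 = 12.6 °C.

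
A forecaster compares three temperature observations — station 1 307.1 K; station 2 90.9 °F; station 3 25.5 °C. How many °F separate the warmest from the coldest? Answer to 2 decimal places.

15.21 °F

station 1: 307.1 K = 33.950 °C.
station 2: 90.9 °F = 32.722 °C.
Spread: 33.950 − 25.500 = 8.450 °C = 15.21 °F.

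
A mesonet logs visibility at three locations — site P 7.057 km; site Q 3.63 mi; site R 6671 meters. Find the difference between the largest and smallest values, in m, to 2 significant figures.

1200 m

site P: 7.057 km = 7057.00 m.
site Q: 3.63 SM = 5841.92 m.
Spread: 7057.00 − 5841.92 = 1200 m.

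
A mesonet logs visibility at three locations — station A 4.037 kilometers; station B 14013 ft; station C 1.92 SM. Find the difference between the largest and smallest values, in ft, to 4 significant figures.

3875 ft

station A: 4.037 km = 13244.75 ft.
station C: 1.92 SM = 10137.60 ft.
Spread: 14013.00 − 10137.60 = 3875 ft.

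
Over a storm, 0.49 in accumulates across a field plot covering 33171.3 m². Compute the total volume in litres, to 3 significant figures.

413000 litres

Depth: 0.49 in × 25.4 = 12.446 mm.
1 mm over 1 m² is 1 L, so volume = 12.446 × 33171.3 = 412850 L ≈ 413000 L.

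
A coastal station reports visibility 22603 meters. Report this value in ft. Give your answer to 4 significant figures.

1 m = 3.28084 ft, so 22603 × 3.28084 = 74160 ft.

74160 ft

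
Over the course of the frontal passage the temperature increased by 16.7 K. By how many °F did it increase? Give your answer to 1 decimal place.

A change of 1 °C equals a change of 1.8 °F: Δ°F = 16.7 × 1.8 = 30.1 °F.

30.1 °F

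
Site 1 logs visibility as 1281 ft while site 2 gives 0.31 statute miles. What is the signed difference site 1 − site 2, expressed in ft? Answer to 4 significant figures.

site 2: 0.31 SM = 1636.800 ft.
Difference: 1281.000 − 1636.800 = -355.8 ft.

-355.8 ft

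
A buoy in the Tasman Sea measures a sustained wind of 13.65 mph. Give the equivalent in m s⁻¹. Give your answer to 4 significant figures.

6.102 m/s

1 mph = 0.44704 m/s, so 13.65 × 0.44704 = 6.102 m/s.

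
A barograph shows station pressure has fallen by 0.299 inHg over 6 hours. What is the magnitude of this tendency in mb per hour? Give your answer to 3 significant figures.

0.299 inHg / 6 h × 33.8639 mb/inHg = 1.69 mb/h.

1.69 mb per hour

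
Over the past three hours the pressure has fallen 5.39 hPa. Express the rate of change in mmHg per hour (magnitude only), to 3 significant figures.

5.39 hPa / 3 h × 0.750062 mmHg/hPa = 1.35 mmHg/h.

1.35 mmHg per hour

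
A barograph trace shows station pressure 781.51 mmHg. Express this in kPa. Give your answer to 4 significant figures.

1 mmHg = 0.133322 kPa, so 781.51 × 0.133322 = 104.2 kPa.

104.2 kPa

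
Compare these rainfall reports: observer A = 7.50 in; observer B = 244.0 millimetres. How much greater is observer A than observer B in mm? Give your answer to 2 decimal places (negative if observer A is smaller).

observer A: 7.50 in = 190.5000 mm.
Difference: 190.5000 − 244.0000 = -53.50 mm.

-53.50 mm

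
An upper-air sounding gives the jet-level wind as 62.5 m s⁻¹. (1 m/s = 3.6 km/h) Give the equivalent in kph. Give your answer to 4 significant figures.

225.0 km/h

1 m/s = 3.6 km/h, so 62.5 × 3.6 = 225.0 km/h.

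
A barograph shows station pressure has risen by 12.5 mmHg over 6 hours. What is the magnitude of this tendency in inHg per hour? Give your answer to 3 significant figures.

0.0820 inHg per hour

12.5 mmHg / 6 h × 0.0393701 inHg/mmHg = 0.0820 inHg/h.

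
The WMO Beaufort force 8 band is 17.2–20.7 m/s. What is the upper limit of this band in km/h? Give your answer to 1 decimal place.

17.2–20.7 m/s × 3.6 = 61.9–74.5 km/h.

74.5 km/h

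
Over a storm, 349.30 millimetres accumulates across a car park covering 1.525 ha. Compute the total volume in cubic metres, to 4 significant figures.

5327 cubic metres

Area: 1.525 ha = 15250 m².
1 mm over 1 m² is 1 L, so volume = 349.3 × 15250 = 5326825 L = 5327 m³.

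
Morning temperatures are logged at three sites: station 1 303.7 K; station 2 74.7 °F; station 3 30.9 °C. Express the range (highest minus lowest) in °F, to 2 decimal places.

station 1: 303.7 K = 30.550 °C.
station 2: 74.7 °F = 23.722 °C.
Spread: 30.900 − 23.722 = 7.178 °C = 12.92 °F.

12.92 °F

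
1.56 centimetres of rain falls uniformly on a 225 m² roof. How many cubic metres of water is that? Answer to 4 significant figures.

Depth: 1.56 cm × 10 = 15.6 mm.
1 mm over 1 m² is 1 L, so volume = 15.6 × 225 = 3510 L = 3.510 m³.

3.510 cubic metres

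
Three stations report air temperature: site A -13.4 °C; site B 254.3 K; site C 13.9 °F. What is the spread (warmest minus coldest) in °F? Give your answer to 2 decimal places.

site B: 254.3 K = -18.850 °C.
site C: 13.9 °F = -10.056 °C.
Spread: (-10.056) − (-18.850) = 8.794 °C = 15.83 °F.

15.83 °F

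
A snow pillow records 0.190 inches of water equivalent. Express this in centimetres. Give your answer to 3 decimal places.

0.483 cm

1 in = 2.54 cm, so 0.190 × 2.54 = 0.483 cm.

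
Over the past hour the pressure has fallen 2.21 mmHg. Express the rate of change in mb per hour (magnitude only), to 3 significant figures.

2.95 mb per hour

2.21 mmHg / 1 h × 1.33322 mb/mmHg = 2.95 mb/h.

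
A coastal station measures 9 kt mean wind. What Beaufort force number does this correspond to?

Beaufort force 3

9 kt lies in the Beaufort 3 band (gentle breeze, 7–10 kt).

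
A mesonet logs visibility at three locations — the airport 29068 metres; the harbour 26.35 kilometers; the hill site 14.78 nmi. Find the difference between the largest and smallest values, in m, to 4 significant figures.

2718 m

the harbour: 26.35 km = 26350.00 m.
the hill site: 14.78 nmi = 27372.56 m.
Spread: 29068.00 − 26350.00 = 2718 m.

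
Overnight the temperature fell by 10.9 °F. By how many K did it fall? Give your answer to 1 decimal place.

6.1 K

A change of 1 °C equals a change of 1.8 °F: ΔK = 10.9 × 0.5556 = 6.1 K.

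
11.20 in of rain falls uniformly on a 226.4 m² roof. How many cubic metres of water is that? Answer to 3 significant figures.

64.4 cubic metres

Depth: 11.20 in × 25.4 = 284.48 mm.
1 mm over 1 m² is 1 L, so volume = 284.48 × 226.4 = 64406.272 L = 64.4 m³.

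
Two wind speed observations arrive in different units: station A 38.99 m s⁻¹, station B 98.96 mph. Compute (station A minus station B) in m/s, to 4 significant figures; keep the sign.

-5.249 m/s

station B: 98.96 mph = 44.23908 m/s.
Difference: 38.99000 − 44.23908 = -5.249 m/s.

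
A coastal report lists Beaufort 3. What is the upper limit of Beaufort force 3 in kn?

10 kt

Beaufort 3 (gentle breeze) spans 7–10 knots.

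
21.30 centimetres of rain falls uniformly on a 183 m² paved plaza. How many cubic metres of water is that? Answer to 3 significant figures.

39.0 cubic metres

Depth: 21.30 cm × 10 = 213 mm.
1 mm over 1 m² is 1 L, so volume = 213 × 183 = 38979 L = 39.0 m³.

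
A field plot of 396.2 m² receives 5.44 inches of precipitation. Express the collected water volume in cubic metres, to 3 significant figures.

54.7 cubic metres

Depth: 5.44 in × 25.4 = 138.176 mm.
1 mm over 1 m² is 1 L, so volume = 138.176 × 396.2 = 54745.331 L = 54.7 m³.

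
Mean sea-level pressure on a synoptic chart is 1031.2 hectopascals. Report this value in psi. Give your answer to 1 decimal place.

15.0 psi

1 hPa = 0.0145038 psi, so 1031.2 × 0.0145038 = 15.0 psi.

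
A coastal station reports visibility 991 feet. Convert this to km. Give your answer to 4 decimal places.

0.3021 km

1 ft = 0.0003048 km, so 991 × 0.0003048 = 0.3021 km.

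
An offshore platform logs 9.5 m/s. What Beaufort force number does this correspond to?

9.5 m/s lies in the Beaufort 5 band (fresh breeze, 8.0–10.7 m/s).

Beaufort force 5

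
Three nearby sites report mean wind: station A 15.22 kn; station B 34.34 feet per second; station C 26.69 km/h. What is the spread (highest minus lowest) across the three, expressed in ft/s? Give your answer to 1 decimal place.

10.0 ft/s

station A: 15.22 kt = 25.688 ft/s.
station C: 26.69 km/h = 24.324 ft/s.
Spread: 34.340 − 24.324 = 10.0 ft/s.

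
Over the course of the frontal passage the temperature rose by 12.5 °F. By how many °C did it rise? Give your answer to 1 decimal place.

6.9 °C

For a temperature change the 32° offset cancels: Δ°C = 12.5 × 0.5556 = 6.9 °C.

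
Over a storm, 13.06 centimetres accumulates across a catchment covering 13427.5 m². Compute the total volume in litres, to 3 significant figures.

1750000 litres

Depth: 13.06 cm × 10 = 130.6 mm.
1 mm over 1 m² is 1 L, so volume = 130.6 × 13427.5 = 1753631.5 L ≈ 1750000 L.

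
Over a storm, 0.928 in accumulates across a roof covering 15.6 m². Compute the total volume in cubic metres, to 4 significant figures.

0.3677 cubic metres

Depth: 0.928 in × 25.4 = 23.5712 mm.
1 mm over 1 m² is 1 L, so volume = 23.5712 × 15.6 = 367.71072 L = 0.3677 m³.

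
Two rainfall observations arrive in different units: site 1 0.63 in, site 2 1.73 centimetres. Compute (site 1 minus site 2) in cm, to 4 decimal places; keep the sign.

-0.1298 cm

site 1: 0.63 in = 1.600200 cm.
Difference: 1.600200 − 1.730000 = -0.1298 cm.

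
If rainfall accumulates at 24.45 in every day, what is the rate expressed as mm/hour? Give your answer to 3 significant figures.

24.45 in/day × 25.4 mm/in × 0.0416667 day/hour = 25.9 mm/hour.

25.9 mm/hour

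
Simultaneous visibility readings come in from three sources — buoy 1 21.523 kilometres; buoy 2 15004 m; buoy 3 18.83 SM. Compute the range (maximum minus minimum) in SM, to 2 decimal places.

9.51 SM

buoy 1: 21.523 km = 13.3738 SM.
buoy 2: 15004 m = 9.3231 SM.
Spread: 18.8300 − 9.3231 = 9.51 SM.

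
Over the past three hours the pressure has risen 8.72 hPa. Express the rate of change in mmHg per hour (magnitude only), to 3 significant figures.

8.72 hPa / 3 h × 0.750062 mmHg/hPa = 2.18 mmHg/h.

2.18 mmHg per hour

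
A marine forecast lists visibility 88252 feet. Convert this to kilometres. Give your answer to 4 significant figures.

1 ft = 0.0003048 km, so 88252 × 0.0003048 = 26.90 km.

26.90 km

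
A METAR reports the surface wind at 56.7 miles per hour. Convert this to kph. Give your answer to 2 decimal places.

1 mph = 1.60934 km/h, so 56.7 × 1.60934 = 91.25 km/h.

91.25 km/h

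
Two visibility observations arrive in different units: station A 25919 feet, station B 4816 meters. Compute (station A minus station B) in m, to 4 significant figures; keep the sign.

station A: 25919 ft = 7900.11 m.
Difference: 7900.11 − 4816.00 = 3084 m.

3084 m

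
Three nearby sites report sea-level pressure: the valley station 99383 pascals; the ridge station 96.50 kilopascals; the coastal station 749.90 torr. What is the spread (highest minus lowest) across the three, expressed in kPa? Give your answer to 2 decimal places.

3.48 kPa

the valley station: 99383 Pa = 99.3830 kPa.
the coastal station: 749.90 mmHg = 99.9785 kPa.
Spread: 99.9785 − 96.5000 = 3.48 kPa.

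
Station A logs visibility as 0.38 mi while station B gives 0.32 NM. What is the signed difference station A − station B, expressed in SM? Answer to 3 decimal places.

station B: 0.32 nmi = 0.36825 SM.
Difference: 0.38000 − 0.36825 = 0.012 SM.

0.012 SM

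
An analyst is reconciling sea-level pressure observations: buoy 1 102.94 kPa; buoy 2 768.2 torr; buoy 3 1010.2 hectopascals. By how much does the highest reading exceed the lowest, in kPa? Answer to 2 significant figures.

1.9 kPa

buoy 2: 768.2 mmHg = 102.418 kPa.
buoy 3: 1010.2 hPa = 101.020 kPa.
Spread: 102.940 − 101.020 = 1.9 kPa.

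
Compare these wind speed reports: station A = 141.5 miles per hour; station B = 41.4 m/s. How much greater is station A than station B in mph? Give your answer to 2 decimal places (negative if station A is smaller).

48.89 mph

station B: 41.4 m/s = 92.6092 mph.
Difference: 141.5000 − 92.6092 = 48.89 mph.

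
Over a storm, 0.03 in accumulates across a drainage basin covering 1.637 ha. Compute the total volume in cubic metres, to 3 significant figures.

Depth: 0.03 in × 25.4 = 0.762 mm.
Area: 1.637 ha = 16370 m².
1 mm over 1 m² is 1 L, so volume = 0.762 × 16370 = 12473.94 L = 12.5 m³.

12.5 cubic metres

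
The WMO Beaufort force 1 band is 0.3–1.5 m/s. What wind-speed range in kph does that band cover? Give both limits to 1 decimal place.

1.1 to 5.4 km/h

0.3–1.5 m/s × 3.6 = 1.1–5.4 km/h.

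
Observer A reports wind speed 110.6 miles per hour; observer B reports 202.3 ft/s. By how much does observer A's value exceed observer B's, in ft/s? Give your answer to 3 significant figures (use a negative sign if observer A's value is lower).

observer A: 110.6 mph = 162.213 ft/s.
Difference: 162.213 − 202.300 = -40.1 ft/s.

-40.1 ft/s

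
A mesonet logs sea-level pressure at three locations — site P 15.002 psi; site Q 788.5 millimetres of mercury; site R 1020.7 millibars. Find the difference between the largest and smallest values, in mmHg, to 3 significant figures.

site P: 15.002 psi = 775.827 mmHg.
site R: 1020.7 mb = 765.588 mmHg.
Spread: 788.500 − 765.588 = 22.9 mmHg.

22.9 mmHg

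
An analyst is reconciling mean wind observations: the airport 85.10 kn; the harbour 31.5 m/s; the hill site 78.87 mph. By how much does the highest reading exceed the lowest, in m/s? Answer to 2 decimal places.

the airport: 85.10 kt = 43.7792 m/s.
the hill site: 78.87 mph = 35.2580 m/s.
Spread: 43.7792 − 31.5000 = 12.28 m/s.

12.28 m/s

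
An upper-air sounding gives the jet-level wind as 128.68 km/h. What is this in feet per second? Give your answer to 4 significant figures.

117.3 ft/s

1 km/h = 0.911344 ft/s, so 128.68 × 0.911344 = 117.3 ft/s.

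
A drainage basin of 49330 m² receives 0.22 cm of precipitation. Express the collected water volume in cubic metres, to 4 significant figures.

108.5 cubic metres

Depth: 0.22 cm × 10 = 2.2 mm.
1 mm over 1 m² is 1 L, so volume = 2.2 × 49330 = 108526 L = 108.5 m³.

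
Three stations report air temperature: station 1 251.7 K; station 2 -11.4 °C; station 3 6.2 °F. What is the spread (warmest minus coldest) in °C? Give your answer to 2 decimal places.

station 1: 251.7 K = -21.450 °C.
station 3: 6.2 °F = -14.333 °C.
Spread: (-11.400) − (-21.450) = 10.050 °C.

10.05 °C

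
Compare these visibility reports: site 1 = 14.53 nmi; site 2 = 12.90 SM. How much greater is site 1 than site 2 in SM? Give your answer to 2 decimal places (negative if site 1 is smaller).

site 1: 14.53 nmi = 16.7208 SM.
Difference: 16.7208 − 12.9000 = 3.82 SM.

3.82 SM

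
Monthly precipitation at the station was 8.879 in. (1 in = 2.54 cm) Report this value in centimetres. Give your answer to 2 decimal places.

1 in = 2.54 cm, so 8.879 × 2.54 = 22.55 cm.

22.55 cm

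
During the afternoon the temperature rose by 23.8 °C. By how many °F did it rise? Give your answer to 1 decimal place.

A change of 1 °C equals a change of 1.8 °F: Δ°F = 23.8 × 1.8 = 42.8 °F.

42.8 °F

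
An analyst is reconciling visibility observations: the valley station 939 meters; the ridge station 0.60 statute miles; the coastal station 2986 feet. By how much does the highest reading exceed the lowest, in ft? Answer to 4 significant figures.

the valley station: 939 m = 3080.709 ft.
the ridge station: 0.60 SM = 3168.000 ft.
Spread: 3168.000 − 2986.000 = 182.0 ft.

182.0 ft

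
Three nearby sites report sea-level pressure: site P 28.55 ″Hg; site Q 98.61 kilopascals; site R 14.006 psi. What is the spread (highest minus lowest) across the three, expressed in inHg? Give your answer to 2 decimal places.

0.60 inHg

site Q: 98.61 kPa = 29.1195 inHg.
site R: 14.006 psi = 28.5165 inHg.
Spread: 29.1195 − 28.5165 = 0.60 inHg.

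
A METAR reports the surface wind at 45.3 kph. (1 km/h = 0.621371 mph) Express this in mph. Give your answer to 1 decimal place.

1 km/h = 0.621371 mph, so 45.3 × 0.621371 = 28.1 mph.

28.1 mph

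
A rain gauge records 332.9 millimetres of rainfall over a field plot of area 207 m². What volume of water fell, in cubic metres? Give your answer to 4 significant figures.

68.91 cubic metres

1 mm over 1 m² is 1 L, so volume = 332.9 × 207 = 68910.3 L = 68.91 m³.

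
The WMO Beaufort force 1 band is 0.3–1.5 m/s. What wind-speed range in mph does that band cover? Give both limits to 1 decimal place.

0.3–1.5 m/s × 2.237 = 0.7–3.4 mph.

0.7 to 3.4 mph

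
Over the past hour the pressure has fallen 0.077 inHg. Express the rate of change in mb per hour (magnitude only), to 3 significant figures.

2.61 mb per hour

0.077 inHg / 1 h × 33.8639 mb/inHg = 2.61 mb/h.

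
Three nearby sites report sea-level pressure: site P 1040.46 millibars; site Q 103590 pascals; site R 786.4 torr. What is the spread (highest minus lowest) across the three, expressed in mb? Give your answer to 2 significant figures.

13 mb

site Q: 103590 Pa = 1035.90 mb.
site R: 786.4 mmHg = 1048.45 mb.
Spread: 1048.45 − 1035.90 = 13 mb.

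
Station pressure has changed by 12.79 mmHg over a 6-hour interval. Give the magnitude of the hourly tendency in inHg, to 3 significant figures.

12.79 mmHg / 6 h × 0.0393701 inHg/mmHg = 0.0839 inHg/h.

0.0839 inHg per hour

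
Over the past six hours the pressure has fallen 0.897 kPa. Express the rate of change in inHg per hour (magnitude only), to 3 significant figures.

0.0441 inHg per hour

0.897 kPa / 6 h × 0.2953 inHg/kPa = 0.0441 inHg/h.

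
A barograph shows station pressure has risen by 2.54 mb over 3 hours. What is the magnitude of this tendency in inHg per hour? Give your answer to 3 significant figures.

2.54 mb / 3 h × 0.02953 inHg/mb = 0.0250 inHg/h.

0.0250 inHg per hour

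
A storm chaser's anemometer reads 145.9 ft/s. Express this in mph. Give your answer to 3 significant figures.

1 ft/s = 0.681818 mph, so 145.9 × 0.681818 = 99.5 mph.

99.5 mph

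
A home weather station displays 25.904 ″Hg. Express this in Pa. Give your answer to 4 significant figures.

87720 Pa

1 inHg = 3386.39 Pa, so 25.904 × 3386.39 = 87720 Pa.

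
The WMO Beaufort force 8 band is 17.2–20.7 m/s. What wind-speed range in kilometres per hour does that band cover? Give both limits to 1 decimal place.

17.2–20.7 m/s × 3.6 = 61.9–74.5 km/h.

61.9 to 74.5 km/h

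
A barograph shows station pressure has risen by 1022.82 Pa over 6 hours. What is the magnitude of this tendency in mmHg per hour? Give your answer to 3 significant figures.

1.28 mmHg per hour

1022.82 Pa / 6 h × 0.00750062 mmHg/Pa = 1.28 mmHg/h.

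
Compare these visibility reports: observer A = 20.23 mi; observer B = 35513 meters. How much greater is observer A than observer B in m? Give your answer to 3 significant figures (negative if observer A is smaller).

observer A: 20.23 SM = 32557.03 m.
Difference: 32557.03 − 35513.00 = -2960 m.

-2960 m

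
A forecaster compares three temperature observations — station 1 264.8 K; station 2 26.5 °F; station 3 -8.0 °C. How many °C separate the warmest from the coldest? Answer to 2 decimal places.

5.29 °C

station 1: 264.8 K = -8.350 °C.
station 2: 26.5 °F = -3.056 °C.
Spread: (-3.056) − (-8.350) = 5.294 °C.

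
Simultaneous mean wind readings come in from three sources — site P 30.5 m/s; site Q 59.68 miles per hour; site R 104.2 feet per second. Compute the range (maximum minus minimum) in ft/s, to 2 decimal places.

16.67 ft/s

site P: 30.5 m/s = 100.0656 ft/s.
site Q: 59.68 mph = 87.5307 ft/s.
Spread: 104.2000 − 87.5307 = 16.67 ft/s.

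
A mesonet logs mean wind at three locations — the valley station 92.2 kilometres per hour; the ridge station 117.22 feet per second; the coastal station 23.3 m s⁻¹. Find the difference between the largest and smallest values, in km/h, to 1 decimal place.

the ridge station: 117.22 ft/s = 128.623 km/h.
the coastal station: 23.3 m/s = 83.880 km/h.
Spread: 128.623 − 83.880 = 44.7 km/h.

44.7 km/h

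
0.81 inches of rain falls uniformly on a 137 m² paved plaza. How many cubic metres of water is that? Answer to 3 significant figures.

2.82 cubic metres

Depth: 0.81 in × 25.4 = 20.574 mm.
1 mm over 1 m² is 1 L, so volume = 20.574 × 137 = 2818.638 L = 2.82 m³.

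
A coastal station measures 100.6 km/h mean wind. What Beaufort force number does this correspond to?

Beaufort force 10

100.6 km/h = 27.9 m/s, which is Beaufort 10 (storm, 24.5–28.4 m/s).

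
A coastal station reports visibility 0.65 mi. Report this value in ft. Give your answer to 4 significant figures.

3432 ft

1 SM = 5280 ft, so 0.65 × 5280 = 3432 ft.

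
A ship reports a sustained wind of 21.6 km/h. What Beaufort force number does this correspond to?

Beaufort force 4

21.6 km/h = 6.0 m/s, which is Beaufort 4 (moderate breeze, 5.5–7.9 m/s).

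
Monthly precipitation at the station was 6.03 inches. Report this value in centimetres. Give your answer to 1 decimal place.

15.3 cm

1 in = 2.54 cm, so 6.03 × 2.54 = 15.3 cm.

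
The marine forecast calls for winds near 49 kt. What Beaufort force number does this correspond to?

Beaufort force 10

49 kt lies in the Beaufort 10 band (storm, 48–55 kt).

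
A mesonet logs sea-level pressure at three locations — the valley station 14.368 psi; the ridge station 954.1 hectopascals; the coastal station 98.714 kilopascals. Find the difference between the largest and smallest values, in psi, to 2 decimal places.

0.53 psi

the ridge station: 954.1 hPa = 13.8381 psi.
the coastal station: 98.714 kPa = 14.3173 psi.
Spread: 14.3680 − 13.8381 = 0.53 psi.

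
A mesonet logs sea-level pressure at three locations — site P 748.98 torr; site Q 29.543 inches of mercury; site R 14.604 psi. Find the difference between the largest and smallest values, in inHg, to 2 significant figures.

site P: 748.98 mmHg = 29.4874 inHg.
site R: 14.604 psi = 29.7340 inHg.
Spread: 29.7340 − 29.4874 = 0.25 inHg.

0.25 inHg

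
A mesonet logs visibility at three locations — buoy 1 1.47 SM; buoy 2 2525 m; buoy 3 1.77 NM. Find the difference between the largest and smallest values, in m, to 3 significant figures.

buoy 1: 1.47 SM = 2365.74 m.
buoy 3: 1.77 nmi = 3278.04 m.
Spread: 3278.04 − 2365.74 = 912 m.

912 m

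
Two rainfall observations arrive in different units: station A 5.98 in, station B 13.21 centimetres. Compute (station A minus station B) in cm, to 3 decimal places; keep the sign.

1.979 cm

station A: 5.98 in = 15.18920 cm.
Difference: 15.18920 − 13.21000 = 1.979 cm.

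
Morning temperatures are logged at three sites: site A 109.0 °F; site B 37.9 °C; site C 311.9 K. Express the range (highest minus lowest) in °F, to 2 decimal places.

8.78 °F

site A: 109.0 °F = 42.778 °C.
site C: 311.9 K = 38.750 °C.
Spread: 42.778 − 37.900 = 4.878 °C = 8.78 °F.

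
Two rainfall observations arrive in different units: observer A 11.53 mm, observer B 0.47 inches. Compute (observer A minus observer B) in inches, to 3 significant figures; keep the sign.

-0.0161 in

observer A: 11.53 mm = 0.453937 in.
Difference: 0.453937 − 0.470000 = -0.0161 in.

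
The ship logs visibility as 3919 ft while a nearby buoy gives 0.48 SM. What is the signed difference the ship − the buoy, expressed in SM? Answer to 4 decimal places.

0.2622 SM

the ship: 3919 ft = 0.742235 SM.
Difference: 0.742235 − 0.480000 = 0.2622 SM.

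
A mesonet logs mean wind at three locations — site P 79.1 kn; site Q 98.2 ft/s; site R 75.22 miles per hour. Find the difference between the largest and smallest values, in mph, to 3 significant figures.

24.1 mph

site P: 79.1 kt = 91.027 mph.
site Q: 98.2 ft/s = 66.955 mph.
Spread: 91.027 − 66.955 = 24.1 mph.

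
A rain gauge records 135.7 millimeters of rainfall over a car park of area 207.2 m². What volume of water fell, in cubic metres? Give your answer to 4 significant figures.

1 mm over 1 m² is 1 L, so volume = 135.7 × 207.2 = 28117.04 L = 28.12 m³.

28.12 cubic metres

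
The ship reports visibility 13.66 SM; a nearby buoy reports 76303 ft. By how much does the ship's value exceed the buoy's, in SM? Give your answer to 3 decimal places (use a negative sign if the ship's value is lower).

-0.791 SM

the buoy: 76303 ft = 14.45133 SM.
Difference: 13.66000 − 14.45133 = -0.791 SM.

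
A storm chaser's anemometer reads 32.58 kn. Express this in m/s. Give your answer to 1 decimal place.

16.8 m/s

1 kt = 0.514444 m/s, so 32.58 × 0.514444 = 16.8 m/s.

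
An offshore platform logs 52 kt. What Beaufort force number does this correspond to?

52 kt lies in the Beaufort 10 band (storm, 48–55 kt).

Beaufort force 10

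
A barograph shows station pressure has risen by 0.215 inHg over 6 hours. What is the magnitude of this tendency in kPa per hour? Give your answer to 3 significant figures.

0.121 kPa per hour

0.215 inHg / 6 h × 3.38639 kPa/inHg = 0.121 kPa/h.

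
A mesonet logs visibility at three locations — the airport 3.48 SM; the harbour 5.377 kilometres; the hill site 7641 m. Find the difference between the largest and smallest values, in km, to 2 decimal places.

2.26 km

the airport: 3.48 SM = 5.6005 km.
the hill site: 7641 m = 7.6410 km.
Spread: 7.6410 − 5.3770 = 2.26 km.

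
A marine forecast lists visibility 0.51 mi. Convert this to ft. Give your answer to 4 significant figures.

1 SM = 5280 ft, so 0.51 × 5280 = 2693 ft.

2693 ft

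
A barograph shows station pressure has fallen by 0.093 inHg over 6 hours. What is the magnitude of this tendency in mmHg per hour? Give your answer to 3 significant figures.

0.394 mmHg per hour

0.093 inHg / 6 h × 25.4 mmHg/inHg = 0.394 mmHg/h.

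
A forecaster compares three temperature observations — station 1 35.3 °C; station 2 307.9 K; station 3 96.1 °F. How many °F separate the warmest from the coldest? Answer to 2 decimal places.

1.55 °F

station 2: 307.9 K = 34.750 °C.
station 3: 96.1 °F = 35.611 °C.
Spread: 35.611 − 34.750 = 0.861 °C = 1.55 °F.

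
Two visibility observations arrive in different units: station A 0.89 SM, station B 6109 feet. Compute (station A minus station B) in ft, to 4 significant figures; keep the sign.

station A: 0.89 SM = 4699.20 ft.
Difference: 4699.20 − 6109.00 = -1410 ft.

-1410 ft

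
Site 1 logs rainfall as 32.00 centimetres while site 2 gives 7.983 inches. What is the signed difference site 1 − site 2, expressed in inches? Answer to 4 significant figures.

4.615 in

site 1: 32.00 cm = 12.59843 in.
Difference: 12.59843 − 7.98300 = 4.615 in.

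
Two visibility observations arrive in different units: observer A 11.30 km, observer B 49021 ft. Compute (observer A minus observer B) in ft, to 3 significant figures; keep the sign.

observer A: 11.30 km = 37073.49 ft.
Difference: 37073.49 − 49021.00 = -11900 ft.

-11900 ft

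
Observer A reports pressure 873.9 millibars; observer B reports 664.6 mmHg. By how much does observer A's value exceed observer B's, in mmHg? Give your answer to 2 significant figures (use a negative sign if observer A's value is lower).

observer A: 873.9 mb = 655.479 mmHg.
Difference: 655.479 − 664.600 = -9.1 mmHg.

-9.1 mmHg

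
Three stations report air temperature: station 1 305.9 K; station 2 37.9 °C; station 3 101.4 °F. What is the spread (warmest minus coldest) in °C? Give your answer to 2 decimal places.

station 1: 305.9 K = 32.750 °C.
station 3: 101.4 °F = 38.556 °C.
Spread: 38.556 − 32.750 = 5.806 °C.

5.81 °C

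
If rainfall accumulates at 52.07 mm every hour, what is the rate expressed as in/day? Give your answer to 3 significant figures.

52.07 mm/hour × 0.0393701 in/mm × 24 hour/day = 49.2 in/day.

49.2 in/day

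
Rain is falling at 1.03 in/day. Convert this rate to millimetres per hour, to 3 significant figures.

1.03 in/day × 25.4 mm/in × 0.0416667 day/hour = 1.09 mm/hour.

1.09 mm/hour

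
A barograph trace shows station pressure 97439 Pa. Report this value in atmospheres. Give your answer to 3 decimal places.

0.962 atm

1 Pa = 9.86923e-06 atm, so 97439 × 9.86923e-06 = 0.962 atm.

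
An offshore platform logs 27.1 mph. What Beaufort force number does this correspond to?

27.1 mph = 12.1 m/s, which is Beaufort 6 (strong breeze, 10.8–13.8 m/s).

Beaufort force 6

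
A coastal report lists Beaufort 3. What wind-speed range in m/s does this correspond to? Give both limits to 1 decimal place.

Beaufort 3 (gentle breeze) spans 3.4–5.4 m/s.

3.4 to 5.4 m/s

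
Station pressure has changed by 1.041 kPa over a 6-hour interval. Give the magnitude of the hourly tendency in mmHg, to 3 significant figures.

1.30 mmHg per hour

1.041 kPa / 6 h × 7.50062 mmHg/kPa = 1.30 mmHg/h.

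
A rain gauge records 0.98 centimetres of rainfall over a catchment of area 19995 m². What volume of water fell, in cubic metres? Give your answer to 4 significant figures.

196.0 cubic metres

Depth: 0.98 cm × 10 = 9.8 mm.
1 mm over 1 m² is 1 L, so volume = 9.8 × 19995 = 195951 L = 196.0 m³.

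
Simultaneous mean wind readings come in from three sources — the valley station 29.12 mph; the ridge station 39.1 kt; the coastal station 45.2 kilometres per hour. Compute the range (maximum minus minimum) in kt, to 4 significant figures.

14.69 kt

the valley station: 29.12 mph = 25.3046 kt.
the coastal station: 45.2 km/h = 24.4060 kt.
Spread: 39.1000 − 24.4060 = 14.69 kt.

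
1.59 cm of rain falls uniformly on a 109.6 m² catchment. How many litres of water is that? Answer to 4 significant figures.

Depth: 1.59 cm × 10 = 15.9 mm.
1 mm over 1 m² is 1 L, so volume = 15.9 × 109.6 = 1742.64 L ≈ 1743 L.

1743 litres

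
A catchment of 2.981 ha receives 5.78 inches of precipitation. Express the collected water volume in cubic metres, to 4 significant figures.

4376 cubic metres

Depth: 5.78 in × 25.4 = 146.812 mm.
Area: 2.981 ha = 29810 m².
1 mm over 1 m² is 1 L, so volume = 146.812 × 29810 = 4376465.7 L = 4376 m³.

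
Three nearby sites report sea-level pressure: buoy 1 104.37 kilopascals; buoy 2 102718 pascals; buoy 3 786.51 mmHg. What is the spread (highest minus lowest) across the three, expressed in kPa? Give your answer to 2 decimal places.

2.14 kPa

buoy 2: 102718 Pa = 102.7180 kPa.
buoy 3: 786.51 mmHg = 104.8594 kPa.
Spread: 104.8594 − 102.7180 = 2.14 kPa.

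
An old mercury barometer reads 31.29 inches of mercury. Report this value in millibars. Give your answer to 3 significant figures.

1 inHg = 33.8639 mb, so 31.29 × 33.8639 = 1060 mb.

1060 mb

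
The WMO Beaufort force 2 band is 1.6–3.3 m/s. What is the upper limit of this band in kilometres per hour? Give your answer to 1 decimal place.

11.9 km/h

1.6–3.3 m/s × 3.6 = 5.8–11.9 km/h.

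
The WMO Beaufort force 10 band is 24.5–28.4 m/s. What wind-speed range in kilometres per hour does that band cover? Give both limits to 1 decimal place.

24.5–28.4 m/s × 3.6 = 88.2–102.2 km/h.

88.2 to 102.2 km/h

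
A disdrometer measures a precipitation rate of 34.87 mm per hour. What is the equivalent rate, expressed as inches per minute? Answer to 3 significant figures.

0.0229 in/minute

34.87 mm/hour × 0.0393701 in/mm × 0.0166667 hour/minute = 0.0229 in/minute.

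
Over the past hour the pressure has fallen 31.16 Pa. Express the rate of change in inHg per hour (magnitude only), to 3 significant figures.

0.00920 inHg per hour

31.16 Pa / 1 h × 0.0002953 inHg/Pa = 0.00920 inHg/h.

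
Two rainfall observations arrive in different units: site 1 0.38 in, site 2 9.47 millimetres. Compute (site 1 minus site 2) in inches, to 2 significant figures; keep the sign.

site 2: 9.47 mm = 0.372835 in.
Difference: 0.380000 − 0.372835 = 0.0072 in.

0.0072 in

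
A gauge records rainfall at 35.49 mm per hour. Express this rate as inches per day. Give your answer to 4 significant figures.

33.53 in/day

35.49 mm/hour × 0.0393701 in/mm × 24 hour/day = 33.53 in/day.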